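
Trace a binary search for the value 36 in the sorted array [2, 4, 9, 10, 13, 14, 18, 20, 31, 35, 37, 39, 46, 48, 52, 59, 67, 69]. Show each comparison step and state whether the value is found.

Binary search for 36 in [2, 4, 9, 10, 13, 14, 18, 20, 31, 35, 37, 39, 46, 48, 52, 59, 67, 69]:

lo=0, hi=17, mid=8, arr[mid]=31 -> 31 < 36, search right half
lo=9, hi=17, mid=13, arr[mid]=48 -> 48 > 36, search left half
lo=9, hi=12, mid=10, arr[mid]=37 -> 37 > 36, search left half
lo=9, hi=9, mid=9, arr[mid]=35 -> 35 < 36, search right half
lo=10 > hi=9, target 36 not found

Binary search determines that 36 is not in the array after 4 comparisons. The search space was exhausted without finding the target.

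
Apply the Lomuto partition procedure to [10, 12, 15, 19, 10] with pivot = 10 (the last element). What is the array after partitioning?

Lomuto partition with pivot = 10:

Initial array: [10, 12, 15, 19, 10]

arr[0]=10 <= 10: swap with position 0, array becomes [10, 12, 15, 19, 10]
arr[1]=12 > 10: no swap
arr[2]=15 > 10: no swap
arr[3]=19 > 10: no swap

Place pivot at position 1: [10, 10, 15, 19, 12]
Pivot position: 1

After partitioning with pivot 10, the array becomes [10, 10, 15, 19, 12]. The pivot is placed at index 1. All elements to the left of the pivot are <= 10, and all elements to the right are > 10.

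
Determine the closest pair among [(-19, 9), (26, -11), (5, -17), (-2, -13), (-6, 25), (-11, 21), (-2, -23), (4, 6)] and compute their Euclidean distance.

Computing all pairwise distances among 8 points:

d((-19, 9), (26, -11)) = 49.2443
d((-19, 9), (5, -17)) = 35.3836
d((-19, 9), (-2, -13)) = 27.8029
d((-19, 9), (-6, 25)) = 20.6155
d((-19, 9), (-11, 21)) = 14.4222
d((-19, 9), (-2, -23)) = 36.2353
d((-19, 9), (4, 6)) = 23.1948
d((26, -11), (5, -17)) = 21.8403
d((26, -11), (-2, -13)) = 28.0713
d((26, -11), (-6, 25)) = 48.1664
d((26, -11), (-11, 21)) = 48.9183
d((26, -11), (-2, -23)) = 30.4631
d((26, -11), (4, 6)) = 27.8029
d((5, -17), (-2, -13)) = 8.0623
d((5, -17), (-6, 25)) = 43.4166
d((5, -17), (-11, 21)) = 41.2311
d((5, -17), (-2, -23)) = 9.2195
d((5, -17), (4, 6)) = 23.0217
d((-2, -13), (-6, 25)) = 38.2099
d((-2, -13), (-11, 21)) = 35.171
d((-2, -13), (-2, -23)) = 10.0
d((-2, -13), (4, 6)) = 19.9249
d((-6, 25), (-11, 21)) = 6.4031 <-- minimum
d((-6, 25), (-2, -23)) = 48.1664
d((-6, 25), (4, 6)) = 21.4709
d((-11, 21), (-2, -23)) = 44.911
d((-11, 21), (4, 6)) = 21.2132
d((-2, -23), (4, 6)) = 29.6142

Closest pair: (-6, 25) and (-11, 21) with distance 6.4031

The closest pair is (-6, 25) and (-11, 21) with Euclidean distance 6.4031. For 8 points, brute-force pairwise comparison is shown above. For large n, the divide-and-conquer algorithm (sort by x, recurse on halves, check the dividing strip) achieves O(n log n).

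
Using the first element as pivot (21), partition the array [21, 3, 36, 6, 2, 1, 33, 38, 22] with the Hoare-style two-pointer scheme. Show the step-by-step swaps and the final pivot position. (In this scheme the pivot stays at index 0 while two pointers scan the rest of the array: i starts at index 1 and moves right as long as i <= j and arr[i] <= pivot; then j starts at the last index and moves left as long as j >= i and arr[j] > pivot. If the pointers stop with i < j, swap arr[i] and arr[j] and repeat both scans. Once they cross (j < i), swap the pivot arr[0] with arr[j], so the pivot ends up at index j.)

Hoare-style two-pointer partition with pivot = 21:

Initial array: [21, 3, 36, 6, 2, 1, 33, 38, 22]

Pointers start at i = 1, j = 8.
i stops at index 2 (arr[2]=36 > 21), j stops at index 5 (arr[5]=1 <= 21): swap arr[2] and arr[5], array becomes [21, 3, 1, 6, 2, 36, 33, 38, 22]
i ends at 5, j ends at 4: the pointers have crossed (j < i), so scanning stops.

Swap pivot arr[0] with arr[4] to place pivot at position 4: [2, 3, 1, 6, 21, 36, 33, 38, 22]
Pivot position: 4

After partitioning with pivot 21, the array becomes [2, 3, 1, 6, 21, 36, 33, 38, 22]. The pivot is placed at index 4. All elements to the left of the pivot are <= 21, and all elements to the right are > 21.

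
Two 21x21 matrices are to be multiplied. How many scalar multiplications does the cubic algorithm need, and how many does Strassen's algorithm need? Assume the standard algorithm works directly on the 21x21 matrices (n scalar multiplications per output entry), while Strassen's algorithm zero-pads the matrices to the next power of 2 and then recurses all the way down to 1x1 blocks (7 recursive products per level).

Matrix multiplication for 21x21 matrices:

Strassen's algorithm requires power-of-2 dimensions. Pad 21x21 to 32x32 (next power of 2).

Standard algorithm: 21^3 = 9261 multiplications
Strassen's algorithm: 7^(log2(32)) = 7^5 = 16807 multiplications
Difference: 9261 - 16807 = -7546 (Strassen uses MORE here due to padding overhead — for small or just-over-power-of-2 n, padding can outweigh the per-level savings)

Standard: 9261 multiplications (21^3). Strassen: 16807 multiplications (7^5, after padding to 32x32). Strassen reduces 8 recursive multiplications to 7 at each level.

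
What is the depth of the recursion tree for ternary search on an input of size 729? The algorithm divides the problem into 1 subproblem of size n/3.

For divide and conquer with division factor 3:

Problem sizes at each level:
Level 0: 729
Level 1: 243
Level 2: 81
Level 3: 27
Level 4: 9
Level 5: 3
Level 6: 1

The root is level 0 and the size-1 base case is level 6 (the tree spans levels 0 through 6, i.e. 7 levels counting the root), so the depth is the number of divisions: log_3(729) = 6

The recursion tree depth is log_3(729) = 6. At each level, the problem size is divided by 3, so it takes 6 divisions to reduce to a base case of size 1. The algorithm makes 1 recursive call at each level.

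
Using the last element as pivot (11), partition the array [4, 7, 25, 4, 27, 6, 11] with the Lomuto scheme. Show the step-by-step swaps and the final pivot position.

Lomuto partition with pivot = 11:

Initial array: [4, 7, 25, 4, 27, 6, 11]

arr[0]=4 <= 11: swap with position 0, array becomes [4, 7, 25, 4, 27, 6, 11]
arr[1]=7 <= 11: swap with position 1, array becomes [4, 7, 25, 4, 27, 6, 11]
arr[2]=25 > 11: no swap
arr[3]=4 <= 11: swap with position 2, array becomes [4, 7, 4, 25, 27, 6, 11]
arr[4]=27 > 11: no swap
arr[5]=6 <= 11: swap with position 3, array becomes [4, 7, 4, 6, 27, 25, 11]

Place pivot at position 4: [4, 7, 4, 6, 11, 25, 27]
Pivot position: 4

After partitioning with pivot 11, the array becomes [4, 7, 4, 6, 11, 25, 27]. The pivot is placed at index 4. All elements to the left of the pivot are <= 11, and all elements to the right are > 11.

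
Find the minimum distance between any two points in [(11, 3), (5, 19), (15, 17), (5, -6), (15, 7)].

Computing all pairwise distances among 5 points:

d((11, 3), (5, 19)) = 17.088
d((11, 3), (15, 17)) = 14.5602
d((11, 3), (5, -6)) = 10.8167
d((11, 3), (15, 7)) = 5.6569 <-- minimum
d((5, 19), (15, 17)) = 10.198
d((5, 19), (5, -6)) = 25.0
d((5, 19), (15, 7)) = 15.6205
d((15, 17), (5, -6)) = 25.0799
d((15, 17), (15, 7)) = 10.0
d((5, -6), (15, 7)) = 16.4012

Closest pair: (11, 3) and (15, 7) with distance 5.6569

The closest pair is (11, 3) and (15, 7) with Euclidean distance 5.6569. For 5 points, brute-force pairwise comparison is shown above. For large n, the divide-and-conquer algorithm (sort by x, recurse on halves, check the dividing strip) achieves O(n log n).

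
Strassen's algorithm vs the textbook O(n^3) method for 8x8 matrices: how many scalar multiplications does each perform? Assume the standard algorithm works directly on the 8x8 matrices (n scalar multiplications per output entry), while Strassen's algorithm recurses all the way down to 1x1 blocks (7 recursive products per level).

Matrix multiplication for 8x8 matrices:

Standard algorithm: 8^3 = 512 multiplications
Strassen's algorithm: 7^(log2(8)) = 7^3 = 343 multiplications
Savings: 512 - 343 = 169 multiplications

Standard: 512 multiplications (8^3). Strassen: 343 multiplications (7^3). Strassen reduces 8 recursive multiplications to 7 at each level.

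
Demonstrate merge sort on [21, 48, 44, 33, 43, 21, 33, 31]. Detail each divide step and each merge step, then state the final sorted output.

Merge sort trace:

Split: [21, 48, 44, 33, 43, 21, 33, 31] -> [21, 48, 44, 33] and [43, 21, 33, 31]
  Split: [21, 48, 44, 33] -> [21, 48] and [44, 33]
    Split: [21, 48] -> [21] and [48]
    Merge: [21] + [48] -> [21, 48]
    Split: [44, 33] -> [44] and [33]
    Merge: [44] + [33] -> [33, 44]
  Merge: [21, 48] + [33, 44] -> [21, 33, 44, 48]
  Split: [43, 21, 33, 31] -> [43, 21] and [33, 31]
    Split: [43, 21] -> [43] and [21]
    Merge: [43] + [21] -> [21, 43]
    Split: [33, 31] -> [33] and [31]
    Merge: [33] + [31] -> [31, 33]
  Merge: [21, 43] + [31, 33] -> [21, 31, 33, 43]
Merge: [21, 33, 44, 48] + [21, 31, 33, 43] -> [21, 21, 31, 33, 33, 43, 44, 48]

Final sorted array: [21, 21, 31, 33, 33, 43, 44, 48]

The merge sort proceeds by recursively splitting the array and merging sorted halves.
After all merges, the sorted array is [21, 21, 31, 33, 33, 43, 44, 48].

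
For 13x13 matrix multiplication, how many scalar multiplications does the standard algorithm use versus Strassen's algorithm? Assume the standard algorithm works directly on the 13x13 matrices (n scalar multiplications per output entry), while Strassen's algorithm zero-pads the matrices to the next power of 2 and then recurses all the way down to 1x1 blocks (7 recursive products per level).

Matrix multiplication for 13x13 matrices:

Strassen's algorithm requires power-of-2 dimensions. Pad 13x13 to 16x16 (next power of 2).

Standard algorithm: 13^3 = 2197 multiplications
Strassen's algorithm: 7^(log2(16)) = 7^4 = 2401 multiplications
Difference: 2197 - 2401 = -204 (Strassen uses MORE here due to padding overhead — for small or just-over-power-of-2 n, padding can outweigh the per-level savings)

Standard: 2197 multiplications (13^3). Strassen: 2401 multiplications (7^4, after padding to 16x16). Strassen reduces 8 recursive multiplications to 7 at each level.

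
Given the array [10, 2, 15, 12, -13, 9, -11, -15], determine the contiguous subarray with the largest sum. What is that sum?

Using Kadane's algorithm on [10, 2, 15, 12, -13, 9, -11, -15]:

Scanning through the array:
Position 1 (value 2): max_ending_here = 12, max_so_far = 12
Position 2 (value 15): max_ending_here = 27, max_so_far = 27
Position 3 (value 12): max_ending_here = 39, max_so_far = 39
Position 4 (value -13): max_ending_here = 26, max_so_far = 39
Position 5 (value 9): max_ending_here = 35, max_so_far = 39
Position 6 (value -11): max_ending_here = 24, max_so_far = 39
Position 7 (value -15): max_ending_here = 9, max_so_far = 39

Maximum subarray: [10, 2, 15, 12]
Maximum sum: 39

The maximum subarray is [10, 2, 15, 12] with sum 39. This subarray runs from index 0 to index 3.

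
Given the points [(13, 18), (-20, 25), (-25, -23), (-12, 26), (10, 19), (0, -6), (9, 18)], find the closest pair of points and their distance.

Computing all pairwise distances among 7 points:

d((13, 18), (-20, 25)) = 33.7343
d((13, 18), (-25, -23)) = 55.9017
d((13, 18), (-12, 26)) = 26.2488
d((13, 18), (10, 19)) = 3.1623
d((13, 18), (0, -6)) = 27.2947
d((13, 18), (9, 18)) = 4.0
d((-20, 25), (-25, -23)) = 48.2597
d((-20, 25), (-12, 26)) = 8.0623
d((-20, 25), (10, 19)) = 30.5941
d((-20, 25), (0, -6)) = 36.8917
d((-20, 25), (9, 18)) = 29.8329
d((-25, -23), (-12, 26)) = 50.6952
d((-25, -23), (10, 19)) = 54.6717
d((-25, -23), (0, -6)) = 30.2324
d((-25, -23), (9, 18)) = 53.2635
d((-12, 26), (10, 19)) = 23.0868
d((-12, 26), (0, -6)) = 34.176
d((-12, 26), (9, 18)) = 22.4722
d((10, 19), (0, -6)) = 26.9258
d((10, 19), (9, 18)) = 1.4142 <-- minimum
d((0, -6), (9, 18)) = 25.632

Closest pair: (10, 19) and (9, 18) with distance 1.4142

The closest pair is (10, 19) and (9, 18) with Euclidean distance 1.4142. For 7 points, brute-force pairwise comparison is shown above. For large n, the divide-and-conquer algorithm (sort by x, recurse on halves, check the dividing strip) achieves O(n log n).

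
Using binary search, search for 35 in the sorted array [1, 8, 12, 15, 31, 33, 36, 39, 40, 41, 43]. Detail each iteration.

Binary search for 35 in [1, 8, 12, 15, 31, 33, 36, 39, 40, 41, 43]:

lo=0, hi=10, mid=5, arr[mid]=33 -> 33 < 35, search right half
lo=6, hi=10, mid=8, arr[mid]=40 -> 40 > 35, search left half
lo=6, hi=7, mid=6, arr[mid]=36 -> 36 > 35, search left half
lo=6 > hi=5, target 35 not found

Binary search determines that 35 is not in the array after 3 comparisons. The search space was exhausted without finding the target.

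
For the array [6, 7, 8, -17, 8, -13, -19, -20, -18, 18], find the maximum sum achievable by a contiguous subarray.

Using Kadane's algorithm on [6, 7, 8, -17, 8, -13, -19, -20, -18, 18]:

Scanning through the array:
Position 1 (value 7): max_ending_here = 13, max_so_far = 13
Position 2 (value 8): max_ending_here = 21, max_so_far = 21
Position 3 (value -17): max_ending_here = 4, max_so_far = 21
Position 4 (value 8): max_ending_here = 12, max_so_far = 21
Position 5 (value -13): max_ending_here = -1, max_so_far = 21
Position 6 (value -19): max_ending_here = -19, max_so_far = 21
Position 7 (value -20): max_ending_here = -20, max_so_far = 21
Position 8 (value -18): max_ending_here = -18, max_so_far = 21
Position 9 (value 18): max_ending_here = 18, max_so_far = 21

Maximum subarray: [6, 7, 8]
Maximum sum: 21

The maximum subarray is [6, 7, 8] with sum 21. This subarray runs from index 0 to index 2.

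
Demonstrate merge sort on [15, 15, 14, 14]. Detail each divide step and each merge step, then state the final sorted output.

Merge sort trace:

Split: [15, 15, 14, 14] -> [15, 15] and [14, 14]
  Split: [15, 15] -> [15] and [15]
  Merge: [15] + [15] -> [15, 15]
  Split: [14, 14] -> [14] and [14]
  Merge: [14] + [14] -> [14, 14]
Merge: [15, 15] + [14, 14] -> [14, 14, 15, 15]

Final sorted array: [14, 14, 15, 15]

The merge sort proceeds by recursively splitting the array and merging sorted halves.
After all merges, the sorted array is [14, 14, 15, 15].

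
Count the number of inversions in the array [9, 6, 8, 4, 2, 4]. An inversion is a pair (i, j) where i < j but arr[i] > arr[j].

Finding inversions in [9, 6, 8, 4, 2, 4]:

(0, 1): arr[0]=9 > arr[1]=6
(0, 2): arr[0]=9 > arr[2]=8
(0, 3): arr[0]=9 > arr[3]=4
(0, 4): arr[0]=9 > arr[4]=2
(0, 5): arr[0]=9 > arr[5]=4
(1, 3): arr[1]=6 > arr[3]=4
(1, 4): arr[1]=6 > arr[4]=2
(1, 5): arr[1]=6 > arr[5]=4
(2, 3): arr[2]=8 > arr[3]=4
(2, 4): arr[2]=8 > arr[4]=2
(2, 5): arr[2]=8 > arr[5]=4
(3, 4): arr[3]=4 > arr[4]=2

Total inversions: 12

The array has 12 inversion(s): (0,1), (0,2), (0,3), (0,4), (0,5), (1,3), (1,4), (1,5), (2,3), (2,4), (2,5), (3,4). Each pair (i,j) satisfies i < j and arr[i] > arr[j].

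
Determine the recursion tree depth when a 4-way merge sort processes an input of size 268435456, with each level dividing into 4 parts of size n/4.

For divide and conquer with division factor 4:

Problem sizes at each level:
Level 0: 268435456
Level 1: 67108864
Level 2: 16777216
Level 3: 4194304
Level 4: 1048576
Level 5: 262144
Level 6: 65536
Level 7: 16384
Level 8: 4096
Level 9: 1024
Level 10: 256
Level 11: 64
Level 12: 16
Level 13: 4
Level 14: 1

The root is level 0 and the size-1 base case is level 14 (the tree spans levels 0 through 14, i.e. 15 levels counting the root), so the depth is the number of divisions: log_4(268435456) = 14

The recursion tree depth is log_4(268435456) = 14. At each level, the problem size is divided by 4, so it takes 14 divisions to reduce to a base case of size 1. The algorithm makes 4 recursive calls at each level.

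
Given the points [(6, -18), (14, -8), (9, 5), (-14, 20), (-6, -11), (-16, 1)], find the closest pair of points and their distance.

Computing all pairwise distances among 6 points:

d((6, -18), (14, -8)) = 12.8062 <-- minimum
d((6, -18), (9, 5)) = 23.1948
d((6, -18), (-14, 20)) = 42.9418
d((6, -18), (-6, -11)) = 13.8924
d((6, -18), (-16, 1)) = 29.0689
d((14, -8), (9, 5)) = 13.9284
d((14, -8), (-14, 20)) = 39.598
d((14, -8), (-6, -11)) = 20.2237
d((14, -8), (-16, 1)) = 31.3209
d((9, 5), (-14, 20)) = 27.4591
d((9, 5), (-6, -11)) = 21.9317
d((9, 5), (-16, 1)) = 25.318
d((-14, 20), (-6, -11)) = 32.0156
d((-14, 20), (-16, 1)) = 19.105
d((-6, -11), (-16, 1)) = 15.6205

Closest pair: (6, -18) and (14, -8) with distance 12.8062

The closest pair is (6, -18) and (14, -8) with Euclidean distance 12.8062. For 6 points, brute-force pairwise comparison is shown above. For large n, the divide-and-conquer algorithm (sort by x, recurse on halves, check the dividing strip) achieves O(n log n).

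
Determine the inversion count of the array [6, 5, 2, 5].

Finding inversions in [6, 5, 2, 5]:

(0, 1): arr[0]=6 > arr[1]=5
(0, 2): arr[0]=6 > arr[2]=2
(0, 3): arr[0]=6 > arr[3]=5
(1, 2): arr[1]=5 > arr[2]=2

Total inversions: 4

The array has 4 inversion(s): (0,1), (0,2), (0,3), (1,2). Each pair (i,j) satisfies i < j and arr[i] > arr[j].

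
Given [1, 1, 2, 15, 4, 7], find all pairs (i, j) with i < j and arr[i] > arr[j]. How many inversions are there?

Finding inversions in [1, 1, 2, 15, 4, 7]:

(3, 4): arr[3]=15 > arr[4]=4
(3, 5): arr[3]=15 > arr[5]=7

Total inversions: 2

The array has 2 inversion(s): (3,4), (3,5). Each pair (i,j) satisfies i < j and arr[i] > arr[j].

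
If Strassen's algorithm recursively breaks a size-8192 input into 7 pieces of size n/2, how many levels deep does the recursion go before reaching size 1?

For divide and conquer with division factor 2:

Problem sizes at each level:
Level 0: 8192
Level 1: 4096
Level 2: 2048
Level 3: 1024
Level 4: 512
Level 5: 256
Level 6: 128
Level 7: 64
Level 8: 32
Level 9: 16
Level 10: 8
Level 11: 4
Level 12: 2
Level 13: 1

The root is level 0 and the size-1 base case is level 13 (the tree spans levels 0 through 13, i.e. 14 levels counting the root), so the depth is the number of divisions: log_2(8192) = 13

The recursion tree depth is log_2(8192) = 13. At each level, the problem size is divided by 2, so it takes 13 divisions to reduce to a base case of size 1. The algorithm makes 7 recursive calls at each level.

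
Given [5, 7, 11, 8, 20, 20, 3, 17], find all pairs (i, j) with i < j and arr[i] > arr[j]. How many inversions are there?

Finding inversions in [5, 7, 11, 8, 20, 20, 3, 17]:

(0, 6): arr[0]=5 > arr[6]=3
(1, 6): arr[1]=7 > arr[6]=3
(2, 3): arr[2]=11 > arr[3]=8
(2, 6): arr[2]=11 > arr[6]=3
(3, 6): arr[3]=8 > arr[6]=3
(4, 6): arr[4]=20 > arr[6]=3
(4, 7): arr[4]=20 > arr[7]=17
(5, 6): arr[5]=20 > arr[6]=3
(5, 7): arr[5]=20 > arr[7]=17

Total inversions: 9

The array has 9 inversion(s): (0,6), (1,6), (2,3), (2,6), (3,6), (4,6), (4,7), (5,6), (5,7). Each pair (i,j) satisfies i < j and arr[i] > arr[j].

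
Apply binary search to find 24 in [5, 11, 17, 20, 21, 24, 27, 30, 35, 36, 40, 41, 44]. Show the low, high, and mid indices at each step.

Binary search for 24 in [5, 11, 17, 20, 21, 24, 27, 30, 35, 36, 40, 41, 44]:

lo=0, hi=12, mid=6, arr[mid]=27 -> 27 > 24, search left half
lo=0, hi=5, mid=2, arr[mid]=17 -> 17 < 24, search right half
lo=3, hi=5, mid=4, arr[mid]=21 -> 21 < 24, search right half
lo=5, hi=5, mid=5, arr[mid]=24 -> Found target at index 5!

Binary search finds 24 at index 5 after 4 comparisons. The search repeatedly halves the search space by comparing with the middle element.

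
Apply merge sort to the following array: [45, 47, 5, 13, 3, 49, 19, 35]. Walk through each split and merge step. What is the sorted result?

Merge sort trace:

Split: [45, 47, 5, 13, 3, 49, 19, 35] -> [45, 47, 5, 13] and [3, 49, 19, 35]
  Split: [45, 47, 5, 13] -> [45, 47] and [5, 13]
    Split: [45, 47] -> [45] and [47]
    Merge: [45] + [47] -> [45, 47]
    Split: [5, 13] -> [5] and [13]
    Merge: [5] + [13] -> [5, 13]
  Merge: [45, 47] + [5, 13] -> [5, 13, 45, 47]
  Split: [3, 49, 19, 35] -> [3, 49] and [19, 35]
    Split: [3, 49] -> [3] and [49]
    Merge: [3] + [49] -> [3, 49]
    Split: [19, 35] -> [19] and [35]
    Merge: [19] + [35] -> [19, 35]
  Merge: [3, 49] + [19, 35] -> [3, 19, 35, 49]
Merge: [5, 13, 45, 47] + [3, 19, 35, 49] -> [3, 5, 13, 19, 35, 45, 47, 49]

Final sorted array: [3, 5, 13, 19, 35, 45, 47, 49]

The merge sort proceeds by recursively splitting the array and merging sorted halves.
After all merges, the sorted array is [3, 5, 13, 19, 35, 45, 47, 49].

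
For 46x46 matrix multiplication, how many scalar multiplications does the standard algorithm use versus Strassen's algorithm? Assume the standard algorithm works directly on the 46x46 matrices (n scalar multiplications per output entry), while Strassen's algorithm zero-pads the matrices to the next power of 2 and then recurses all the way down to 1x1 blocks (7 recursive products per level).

Matrix multiplication for 46x46 matrices:

Strassen's algorithm requires power-of-2 dimensions. Pad 46x46 to 64x64 (next power of 2).

Standard algorithm: 46^3 = 97336 multiplications
Strassen's algorithm: 7^(log2(64)) = 7^6 = 117649 multiplications
Difference: 97336 - 117649 = -20313 (Strassen uses MORE here due to padding overhead — for small or just-over-power-of-2 n, padding can outweigh the per-level savings)

Standard: 97336 multiplications (46^3). Strassen: 117649 multiplications (7^6, after padding to 64x64). Strassen reduces 8 recursive multiplications to 7 at each level.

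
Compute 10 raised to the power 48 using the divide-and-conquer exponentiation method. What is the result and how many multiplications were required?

Computing 10^48 by squaring (build up from 10^1; each line after the first costs one multiplication):

10^1 = 10
10^2 = (10^1)^2 = 10^2 = 100
10^3 = 10 * 10^2 = 10 * 100 = 1000
10^6 = (10^3)^2 = 1000^2 = 1000000
10^12 = (10^6)^2 = 1000000^2 = 1000000000000
10^24 = (10^12)^2 = 1000000000000^2 = 1000000000000000000000000
10^48 = (10^24)^2 = 1000000000000000000000000^2 = 1000000000000000000000000000000000000000000000000

Result: 1000000000000000000000000000000000000000000000000
Multiplications needed: 6 (6 lines after 10^1)

10^48 = 1000000000000000000000000000000000000000000000000. Using exponentiation by squaring, this requires 6 multiplications. The key idea: if the exponent is even, square the half-power; if odd, multiply by the base once.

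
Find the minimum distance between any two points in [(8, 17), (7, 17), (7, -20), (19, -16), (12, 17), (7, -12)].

Computing all pairwise distances among 6 points:

d((8, 17), (7, 17)) = 1.0 <-- minimum
d((8, 17), (7, -20)) = 37.0135
d((8, 17), (19, -16)) = 34.7851
d((8, 17), (12, 17)) = 4.0
d((8, 17), (7, -12)) = 29.0172
d((7, 17), (7, -20)) = 37.0
d((7, 17), (19, -16)) = 35.1141
d((7, 17), (12, 17)) = 5.0
d((7, 17), (7, -12)) = 29.0
d((7, -20), (19, -16)) = 12.6491
d((7, -20), (12, 17)) = 37.3363
d((7, -20), (7, -12)) = 8.0
d((19, -16), (12, 17)) = 33.7343
d((19, -16), (7, -12)) = 12.6491
d((12, 17), (7, -12)) = 29.4279

Closest pair: (8, 17) and (7, 17) with distance 1.0

The closest pair is (8, 17) and (7, 17) with Euclidean distance 1.0. For 6 points, brute-force pairwise comparison is shown above. For large n, the divide-and-conquer algorithm (sort by x, recurse on halves, check the dividing strip) achieves O(n log n).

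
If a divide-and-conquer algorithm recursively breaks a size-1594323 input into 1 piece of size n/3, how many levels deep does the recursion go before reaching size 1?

For divide and conquer with division factor 3:

Problem sizes at each level:
Level 0: 1594323
Level 1: 531441
Level 2: 177147
Level 3: 59049
Level 4: 19683
Level 5: 6561
Level 6: 2187
Level 7: 729
Level 8: 243
Level 9: 81
Level 10: 27
Level 11: 9
Level 12: 3
Level 13: 1

The root is level 0 and the size-1 base case is level 13 (the tree spans levels 0 through 13, i.e. 14 levels counting the root), so the depth is the number of divisions: log_3(1594323) = 13

The recursion tree depth is log_3(1594323) = 13. At each level, the problem size is divided by 3, so it takes 13 divisions to reduce to a base case of size 1. The algorithm makes 1 recursive call at each level.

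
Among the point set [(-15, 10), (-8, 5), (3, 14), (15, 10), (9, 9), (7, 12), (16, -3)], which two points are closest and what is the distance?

Computing all pairwise distances among 7 points:

d((-15, 10), (-8, 5)) = 8.6023
d((-15, 10), (3, 14)) = 18.4391
d((-15, 10), (15, 10)) = 30.0
d((-15, 10), (9, 9)) = 24.0208
d((-15, 10), (7, 12)) = 22.0907
d((-15, 10), (16, -3)) = 33.6155
d((-8, 5), (3, 14)) = 14.2127
d((-8, 5), (15, 10)) = 23.5372
d((-8, 5), (9, 9)) = 17.4642
d((-8, 5), (7, 12)) = 16.5529
d((-8, 5), (16, -3)) = 25.2982
d((3, 14), (15, 10)) = 12.6491
d((3, 14), (9, 9)) = 7.8102
d((3, 14), (7, 12)) = 4.4721
d((3, 14), (16, -3)) = 21.4009
d((15, 10), (9, 9)) = 6.0828
d((15, 10), (7, 12)) = 8.2462
d((15, 10), (16, -3)) = 13.0384
d((9, 9), (7, 12)) = 3.6056 <-- minimum
d((9, 9), (16, -3)) = 13.8924
d((7, 12), (16, -3)) = 17.4929

Closest pair: (9, 9) and (7, 12) with distance 3.6056

The closest pair is (9, 9) and (7, 12) with Euclidean distance 3.6056. For 7 points, brute-force pairwise comparison is shown above. For large n, the divide-and-conquer algorithm (sort by x, recurse on halves, check the dividing strip) achieves O(n log n).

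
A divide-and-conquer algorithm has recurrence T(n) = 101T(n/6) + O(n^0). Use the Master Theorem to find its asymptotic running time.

Master Theorem for T(n) = 101T(n/6) + O(n^0):

a = 101, b = 6, c = 0
log_b(a) = log_6(101) = 2.5757

Case 1: c = 0 < log_6(101) = 2.5757
T(n) = O(n^(log_6 101))

For T(n) = 101T(n/6) + O(n^0): log_6(101) = 2.5757. This is Case 1 of the Master Theorem (c < log_b(a), work dominated by leaves), giving O(n^(log_6 101)).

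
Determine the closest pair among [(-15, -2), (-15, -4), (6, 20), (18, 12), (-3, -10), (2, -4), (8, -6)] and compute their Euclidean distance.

Computing all pairwise distances among 7 points:

d((-15, -2), (-15, -4)) = 2.0 <-- minimum
d((-15, -2), (6, 20)) = 30.4138
d((-15, -2), (18, 12)) = 35.8469
d((-15, -2), (-3, -10)) = 14.4222
d((-15, -2), (2, -4)) = 17.1172
d((-15, -2), (8, -6)) = 23.3452
d((-15, -4), (6, 20)) = 31.8904
d((-15, -4), (18, 12)) = 36.6742
d((-15, -4), (-3, -10)) = 13.4164
d((-15, -4), (2, -4)) = 17.0
d((-15, -4), (8, -6)) = 23.0868
d((6, 20), (18, 12)) = 14.4222
d((6, 20), (-3, -10)) = 31.3209
d((6, 20), (2, -4)) = 24.3311
d((6, 20), (8, -6)) = 26.0768
d((18, 12), (-3, -10)) = 30.4138
d((18, 12), (2, -4)) = 22.6274
d((18, 12), (8, -6)) = 20.5913
d((-3, -10), (2, -4)) = 7.8102
d((-3, -10), (8, -6)) = 11.7047
d((2, -4), (8, -6)) = 6.3246

Closest pair: (-15, -2) and (-15, -4) with distance 2.0

The closest pair is (-15, -2) and (-15, -4) with Euclidean distance 2.0. For 7 points, brute-force pairwise comparison is shown above. For large n, the divide-and-conquer algorithm (sort by x, recurse on halves, check the dividing strip) achieves O(n log n).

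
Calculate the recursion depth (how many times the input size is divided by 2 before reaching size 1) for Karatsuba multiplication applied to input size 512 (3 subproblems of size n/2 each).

For divide and conquer with division factor 2:

Problem sizes at each level:
Level 0: 512
Level 1: 256
Level 2: 128
Level 3: 64
Level 4: 32
Level 5: 16
Level 6: 8
Level 7: 4
Level 8: 2
Level 9: 1

The root is level 0 and the size-1 base case is level 9 (the tree spans levels 0 through 9, i.e. 10 levels counting the root), so the depth is the number of divisions: log_2(512) = 9

The recursion tree depth is log_2(512) = 9. At each level, the problem size is divided by 2, so it takes 9 divisions to reduce to a base case of size 1. The algorithm makes 3 recursive calls at each level.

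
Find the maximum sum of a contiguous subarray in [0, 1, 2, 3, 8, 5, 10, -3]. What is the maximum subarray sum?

Using Kadane's algorithm on [0, 1, 2, 3, 8, 5, 10, -3]:

Scanning through the array:
Position 1 (value 1): max_ending_here = 1, max_so_far = 1
Position 2 (value 2): max_ending_here = 3, max_so_far = 3
Position 3 (value 3): max_ending_here = 6, max_so_far = 6
Position 4 (value 8): max_ending_here = 14, max_so_far = 14
Position 5 (value 5): max_ending_here = 19, max_so_far = 19
Position 6 (value 10): max_ending_here = 29, max_so_far = 29
Position 7 (value -3): max_ending_here = 26, max_so_far = 29

Maximum subarray: [0, 1, 2, 3, 8, 5, 10]
Maximum sum: 29

The maximum subarray is [0, 1, 2, 3, 8, 5, 10] with sum 29. This subarray runs from index 0 to index 6.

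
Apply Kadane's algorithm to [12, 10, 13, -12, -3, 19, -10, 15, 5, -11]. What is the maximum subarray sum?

Using Kadane's algorithm on [12, 10, 13, -12, -3, 19, -10, 15, 5, -11]:

Scanning through the array:
Position 1 (value 10): max_ending_here = 22, max_so_far = 22
Position 2 (value 13): max_ending_here = 35, max_so_far = 35
Position 3 (value -12): max_ending_here = 23, max_so_far = 35
Position 4 (value -3): max_ending_here = 20, max_so_far = 35
Position 5 (value 19): max_ending_here = 39, max_so_far = 39
Position 6 (value -10): max_ending_here = 29, max_so_far = 39
Position 7 (value 15): max_ending_here = 44, max_so_far = 44
Position 8 (value 5): max_ending_here = 49, max_so_far = 49
Position 9 (value -11): max_ending_here = 38, max_so_far = 49

Maximum subarray: [12, 10, 13, -12, -3, 19, -10, 15, 5]
Maximum sum: 49

The maximum subarray is [12, 10, 13, -12, -3, 19, -10, 15, 5] with sum 49. This subarray runs from index 0 to index 8.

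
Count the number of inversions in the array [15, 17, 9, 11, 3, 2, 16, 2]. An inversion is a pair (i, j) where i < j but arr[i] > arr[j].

Finding inversions in [15, 17, 9, 11, 3, 2, 16, 2]:

(0, 2): arr[0]=15 > arr[2]=9
(0, 3): arr[0]=15 > arr[3]=11
(0, 4): arr[0]=15 > arr[4]=3
(0, 5): arr[0]=15 > arr[5]=2
(0, 7): arr[0]=15 > arr[7]=2
(1, 2): arr[1]=17 > arr[2]=9
(1, 3): arr[1]=17 > arr[3]=11
(1, 4): arr[1]=17 > arr[4]=3
(1, 5): arr[1]=17 > arr[5]=2
(1, 6): arr[1]=17 > arr[6]=16
(1, 7): arr[1]=17 > arr[7]=2
(2, 4): arr[2]=9 > arr[4]=3
(2, 5): arr[2]=9 > arr[5]=2
(2, 7): arr[2]=9 > arr[7]=2
(3, 4): arr[3]=11 > arr[4]=3
(3, 5): arr[3]=11 > arr[5]=2
(3, 7): arr[3]=11 > arr[7]=2
(4, 5): arr[4]=3 > arr[5]=2
(4, 7): arr[4]=3 > arr[7]=2
(6, 7): arr[6]=16 > arr[7]=2

Total inversions: 20

The array has 20 inversion(s): (0,2), (0,3), (0,4), (0,5), (0,7), (1,2), (1,3), (1,4), (1,5), (1,6), (1,7), (2,4), (2,5), (2,7), (3,4), (3,5), (3,7), (4,5), (4,7), (6,7). Each pair (i,j) satisfies i < j and arr[i] > arr[j].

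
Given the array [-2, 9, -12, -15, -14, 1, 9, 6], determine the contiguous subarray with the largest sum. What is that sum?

Using Kadane's algorithm on [-2, 9, -12, -15, -14, 1, 9, 6]:

Scanning through the array:
Position 1 (value 9): max_ending_here = 9, max_so_far = 9
Position 2 (value -12): max_ending_here = -3, max_so_far = 9
Position 3 (value -15): max_ending_here = -15, max_so_far = 9
Position 4 (value -14): max_ending_here = -14, max_so_far = 9
Position 5 (value 1): max_ending_here = 1, max_so_far = 9
Position 6 (value 9): max_ending_here = 10, max_so_far = 10
Position 7 (value 6): max_ending_here = 16, max_so_far = 16

Maximum subarray: [1, 9, 6]
Maximum sum: 16

The maximum subarray is [1, 9, 6] with sum 16. This subarray runs from index 5 to index 7.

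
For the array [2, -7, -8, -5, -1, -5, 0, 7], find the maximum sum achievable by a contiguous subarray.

Using Kadane's algorithm on [2, -7, -8, -5, -1, -5, 0, 7]:

Scanning through the array:
Position 1 (value -7): max_ending_here = -5, max_so_far = 2
Position 2 (value -8): max_ending_here = -8, max_so_far = 2
Position 3 (value -5): max_ending_here = -5, max_so_far = 2
Position 4 (value -1): max_ending_here = -1, max_so_far = 2
Position 5 (value -5): max_ending_here = -5, max_so_far = 2
Position 6 (value 0): max_ending_here = 0, max_so_far = 2
Position 7 (value 7): max_ending_here = 7, max_so_far = 7

Maximum subarray: [0, 7]
Maximum sum: 7

The maximum subarray is [0, 7] with sum 7. This subarray runs from index 6 to index 7.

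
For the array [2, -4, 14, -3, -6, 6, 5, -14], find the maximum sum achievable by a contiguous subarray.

Using Kadane's algorithm on [2, -4, 14, -3, -6, 6, 5, -14]:

Scanning through the array:
Position 1 (value -4): max_ending_here = -2, max_so_far = 2
Position 2 (value 14): max_ending_here = 14, max_so_far = 14
Position 3 (value -3): max_ending_here = 11, max_so_far = 14
Position 4 (value -6): max_ending_here = 5, max_so_far = 14
Position 5 (value 6): max_ending_here = 11, max_so_far = 14
Position 6 (value 5): max_ending_here = 16, max_so_far = 16
Position 7 (value -14): max_ending_here = 2, max_so_far = 16

Maximum subarray: [14, -3, -6, 6, 5]
Maximum sum: 16

The maximum subarray is [14, -3, -6, 6, 5] with sum 16. This subarray runs from index 2 to index 6.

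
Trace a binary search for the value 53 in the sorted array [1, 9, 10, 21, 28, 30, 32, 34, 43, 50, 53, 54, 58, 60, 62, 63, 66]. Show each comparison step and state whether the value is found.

Binary search for 53 in [1, 9, 10, 21, 28, 30, 32, 34, 43, 50, 53, 54, 58, 60, 62, 63, 66]:

lo=0, hi=16, mid=8, arr[mid]=43 -> 43 < 53, search right half
lo=9, hi=16, mid=12, arr[mid]=58 -> 58 > 53, search left half
lo=9, hi=11, mid=10, arr[mid]=53 -> Found target at index 10!

Binary search finds 53 at index 10 after 3 comparisons. The search repeatedly halves the search space by comparing with the middle element.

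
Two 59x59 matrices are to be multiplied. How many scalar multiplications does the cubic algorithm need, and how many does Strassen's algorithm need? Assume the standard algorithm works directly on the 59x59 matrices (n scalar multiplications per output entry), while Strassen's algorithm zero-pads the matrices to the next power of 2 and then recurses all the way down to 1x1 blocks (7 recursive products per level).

Matrix multiplication for 59x59 matrices:

Strassen's algorithm requires power-of-2 dimensions. Pad 59x59 to 64x64 (next power of 2).

Standard algorithm: 59^3 = 205379 multiplications
Strassen's algorithm: 7^(log2(64)) = 7^6 = 117649 multiplications
Savings: 205379 - 117649 = 87730 multiplications

Standard: 205379 multiplications (59^3). Strassen: 117649 multiplications (7^6, after padding to 64x64). Strassen reduces 8 recursive multiplications to 7 at each level.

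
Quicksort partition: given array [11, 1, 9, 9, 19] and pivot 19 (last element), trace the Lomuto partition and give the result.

Lomuto partition with pivot = 19:

Initial array: [11, 1, 9, 9, 19]

arr[0]=11 <= 19: swap with position 0, array becomes [11, 1, 9, 9, 19]
arr[1]=1 <= 19: swap with position 1, array becomes [11, 1, 9, 9, 19]
arr[2]=9 <= 19: swap with position 2, array becomes [11, 1, 9, 9, 19]
arr[3]=9 <= 19: swap with position 3, array becomes [11, 1, 9, 9, 19]

Place pivot at position 4: [11, 1, 9, 9, 19]
Pivot position: 4

After partitioning with pivot 19, the array becomes [11, 1, 9, 9, 19]. The pivot is placed at index 4. All elements to the left of the pivot are <= 19, and all elements to the right are > 19.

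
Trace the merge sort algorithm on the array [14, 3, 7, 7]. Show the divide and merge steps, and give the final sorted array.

Merge sort trace:

Split: [14, 3, 7, 7] -> [14, 3] and [7, 7]
  Split: [14, 3] -> [14] and [3]
  Merge: [14] + [3] -> [3, 14]
  Split: [7, 7] -> [7] and [7]
  Merge: [7] + [7] -> [7, 7]
Merge: [3, 14] + [7, 7] -> [3, 7, 7, 14]

Final sorted array: [3, 7, 7, 14]

The merge sort proceeds by recursively splitting the array and merging sorted halves.
After all merges, the sorted array is [3, 7, 7, 14].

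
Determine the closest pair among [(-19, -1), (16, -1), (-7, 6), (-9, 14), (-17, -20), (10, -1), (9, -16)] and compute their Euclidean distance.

Computing all pairwise distances among 7 points:

d((-19, -1), (16, -1)) = 35.0
d((-19, -1), (-7, 6)) = 13.8924
d((-19, -1), (-9, 14)) = 18.0278
d((-19, -1), (-17, -20)) = 19.105
d((-19, -1), (10, -1)) = 29.0
d((-19, -1), (9, -16)) = 31.7648
d((16, -1), (-7, 6)) = 24.0416
d((16, -1), (-9, 14)) = 29.1548
d((16, -1), (-17, -20)) = 38.0789
d((16, -1), (10, -1)) = 6.0 <-- minimum
d((16, -1), (9, -16)) = 16.5529
d((-7, 6), (-9, 14)) = 8.2462
d((-7, 6), (-17, -20)) = 27.8568
d((-7, 6), (10, -1)) = 18.3848
d((-7, 6), (9, -16)) = 27.2029
d((-9, 14), (-17, -20)) = 34.9285
d((-9, 14), (10, -1)) = 24.2074
d((-9, 14), (9, -16)) = 34.9857
d((-17, -20), (10, -1)) = 33.0151
d((-17, -20), (9, -16)) = 26.3059
d((10, -1), (9, -16)) = 15.0333

Closest pair: (16, -1) and (10, -1) with distance 6.0

The closest pair is (16, -1) and (10, -1) with Euclidean distance 6.0. For 7 points, brute-force pairwise comparison is shown above. For large n, the divide-and-conquer algorithm (sort by x, recurse on halves, check the dividing strip) achieves O(n log n).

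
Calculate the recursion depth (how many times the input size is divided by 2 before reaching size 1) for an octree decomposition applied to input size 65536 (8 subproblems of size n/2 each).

For divide and conquer with division factor 2:

Problem sizes at each level:
Level 0: 65536
Level 1: 32768
Level 2: 16384
Level 3: 8192
Level 4: 4096
Level 5: 2048
Level 6: 1024
Level 7: 512
Level 8: 256
Level 9: 128
Level 10: 64
Level 11: 32
Level 12: 16
Level 13: 8
Level 14: 4
Level 15: 2
Level 16: 1

The root is level 0 and the size-1 base case is level 16 (the tree spans levels 0 through 16, i.e. 17 levels counting the root), so the depth is the number of divisions: log_2(65536) = 16

The recursion tree depth is log_2(65536) = 16. At each level, the problem size is divided by 2, so it takes 16 divisions to reduce to a base case of size 1. The algorithm makes 8 recursive calls at each level.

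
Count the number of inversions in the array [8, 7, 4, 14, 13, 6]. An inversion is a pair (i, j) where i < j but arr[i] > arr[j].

Finding inversions in [8, 7, 4, 14, 13, 6]:

(0, 1): arr[0]=8 > arr[1]=7
(0, 2): arr[0]=8 > arr[2]=4
(0, 5): arr[0]=8 > arr[5]=6
(1, 2): arr[1]=7 > arr[2]=4
(1, 5): arr[1]=7 > arr[5]=6
(3, 4): arr[3]=14 > arr[4]=13
(3, 5): arr[3]=14 > arr[5]=6
(4, 5): arr[4]=13 > arr[5]=6

Total inversions: 8

The array has 8 inversion(s): (0,1), (0,2), (0,5), (1,2), (1,5), (3,4), (3,5), (4,5). Each pair (i,j) satisfies i < j and arr[i] > arr[j].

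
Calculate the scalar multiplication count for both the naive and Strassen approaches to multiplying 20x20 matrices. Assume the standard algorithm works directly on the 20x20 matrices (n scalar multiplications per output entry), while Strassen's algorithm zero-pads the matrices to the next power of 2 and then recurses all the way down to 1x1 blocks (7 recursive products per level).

Matrix multiplication for 20x20 matrices:

Strassen's algorithm requires power-of-2 dimensions. Pad 20x20 to 32x32 (next power of 2).

Standard algorithm: 20^3 = 8000 multiplications
Strassen's algorithm: 7^(log2(32)) = 7^5 = 16807 multiplications
Difference: 8000 - 16807 = -8807 (Strassen uses MORE here due to padding overhead — for small or just-over-power-of-2 n, padding can outweigh the per-level savings)

Standard: 8000 multiplications (20^3). Strassen: 16807 multiplications (7^5, after padding to 32x32). Strassen reduces 8 recursive multiplications to 7 at each level.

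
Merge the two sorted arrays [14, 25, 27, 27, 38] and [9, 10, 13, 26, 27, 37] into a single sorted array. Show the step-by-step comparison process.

Merging process:

Compare 14 vs 9: take 9 from right. Merged: [9]
Compare 14 vs 10: take 10 from right. Merged: [9, 10]
Compare 14 vs 13: take 13 from right. Merged: [9, 10, 13]
Compare 14 vs 26: take 14 from left. Merged: [9, 10, 13, 14]
Compare 25 vs 26: take 25 from left. Merged: [9, 10, 13, 14, 25]
Compare 27 vs 26: take 26 from right. Merged: [9, 10, 13, 14, 25, 26]
Compare 27 vs 27: take 27 from left. Merged: [9, 10, 13, 14, 25, 26, 27]
Compare 27 vs 27: take 27 from left. Merged: [9, 10, 13, 14, 25, 26, 27, 27]
Compare 38 vs 27: take 27 from right. Merged: [9, 10, 13, 14, 25, 26, 27, 27, 27]
Compare 38 vs 37: take 37 from right. Merged: [9, 10, 13, 14, 25, 26, 27, 27, 27, 37]
Append remaining from left: [38]. Merged: [9, 10, 13, 14, 25, 26, 27, 27, 27, 37, 38]

Final merged array: [9, 10, 13, 14, 25, 26, 27, 27, 27, 37, 38]
Total comparisons: 10

The merged array is [9, 10, 13, 14, 25, 26, 27, 27, 27, 37, 38], requiring 10 comparisons. The merge step runs in O(n) time where n is the total number of elements.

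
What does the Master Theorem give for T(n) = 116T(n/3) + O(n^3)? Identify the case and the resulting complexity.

Master Theorem for T(n) = 116T(n/3) + O(n^3):

a = 116, b = 3, c = 3
log_b(a) = log_3(116) = 4.3269

Case 1: c = 3 < log_3(116) = 4.3269
T(n) = O(n^(log_3 116))

For T(n) = 116T(n/3) + O(n^3): log_3(116) = 4.3269. This is Case 1 of the Master Theorem (c < log_b(a), work dominated by leaves), giving O(n^(log_3 116)).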